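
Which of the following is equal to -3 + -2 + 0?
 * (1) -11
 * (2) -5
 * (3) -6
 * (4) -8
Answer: 2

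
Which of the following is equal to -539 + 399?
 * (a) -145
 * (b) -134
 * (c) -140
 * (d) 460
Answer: c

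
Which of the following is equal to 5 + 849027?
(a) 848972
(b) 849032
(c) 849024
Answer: b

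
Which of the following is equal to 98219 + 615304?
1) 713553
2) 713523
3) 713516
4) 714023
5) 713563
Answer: 2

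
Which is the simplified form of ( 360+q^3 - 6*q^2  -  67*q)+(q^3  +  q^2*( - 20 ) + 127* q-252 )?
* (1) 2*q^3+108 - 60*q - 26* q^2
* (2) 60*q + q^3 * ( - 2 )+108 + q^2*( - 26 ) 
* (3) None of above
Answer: 3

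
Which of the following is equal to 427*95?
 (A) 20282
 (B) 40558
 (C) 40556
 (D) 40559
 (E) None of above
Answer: E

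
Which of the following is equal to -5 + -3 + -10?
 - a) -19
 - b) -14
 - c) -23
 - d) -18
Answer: d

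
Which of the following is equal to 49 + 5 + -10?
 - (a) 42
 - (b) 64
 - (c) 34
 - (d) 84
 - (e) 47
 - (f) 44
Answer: f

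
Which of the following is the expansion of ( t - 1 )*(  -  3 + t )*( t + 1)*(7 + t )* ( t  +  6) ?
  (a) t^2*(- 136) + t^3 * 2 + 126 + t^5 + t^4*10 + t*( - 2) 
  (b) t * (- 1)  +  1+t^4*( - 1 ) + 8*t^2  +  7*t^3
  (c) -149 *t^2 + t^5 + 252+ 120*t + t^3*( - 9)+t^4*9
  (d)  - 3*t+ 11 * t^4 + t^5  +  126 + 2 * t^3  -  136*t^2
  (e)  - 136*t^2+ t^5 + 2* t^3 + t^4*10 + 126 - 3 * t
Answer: e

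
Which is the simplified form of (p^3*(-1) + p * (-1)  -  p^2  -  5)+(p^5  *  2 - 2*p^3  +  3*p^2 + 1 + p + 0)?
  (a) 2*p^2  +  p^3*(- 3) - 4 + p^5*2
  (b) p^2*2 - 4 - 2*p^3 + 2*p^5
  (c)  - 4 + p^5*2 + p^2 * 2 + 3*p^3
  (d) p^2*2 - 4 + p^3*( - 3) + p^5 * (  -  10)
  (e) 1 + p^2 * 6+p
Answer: a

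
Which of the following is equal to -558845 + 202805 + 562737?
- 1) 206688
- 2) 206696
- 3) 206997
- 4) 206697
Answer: 4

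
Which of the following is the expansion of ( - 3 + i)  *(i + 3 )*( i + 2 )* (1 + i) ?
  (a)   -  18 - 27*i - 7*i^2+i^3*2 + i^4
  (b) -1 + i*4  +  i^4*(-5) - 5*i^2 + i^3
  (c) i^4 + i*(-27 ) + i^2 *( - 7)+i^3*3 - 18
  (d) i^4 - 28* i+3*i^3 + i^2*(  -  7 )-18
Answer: c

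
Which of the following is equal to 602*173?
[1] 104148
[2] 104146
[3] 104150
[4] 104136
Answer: 2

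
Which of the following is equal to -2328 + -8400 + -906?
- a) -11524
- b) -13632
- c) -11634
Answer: c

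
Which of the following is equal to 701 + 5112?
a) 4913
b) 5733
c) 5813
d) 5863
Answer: c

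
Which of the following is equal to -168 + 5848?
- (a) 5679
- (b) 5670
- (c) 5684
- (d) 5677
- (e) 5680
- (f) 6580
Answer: e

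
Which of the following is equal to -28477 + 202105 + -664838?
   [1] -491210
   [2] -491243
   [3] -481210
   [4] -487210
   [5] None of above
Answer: 1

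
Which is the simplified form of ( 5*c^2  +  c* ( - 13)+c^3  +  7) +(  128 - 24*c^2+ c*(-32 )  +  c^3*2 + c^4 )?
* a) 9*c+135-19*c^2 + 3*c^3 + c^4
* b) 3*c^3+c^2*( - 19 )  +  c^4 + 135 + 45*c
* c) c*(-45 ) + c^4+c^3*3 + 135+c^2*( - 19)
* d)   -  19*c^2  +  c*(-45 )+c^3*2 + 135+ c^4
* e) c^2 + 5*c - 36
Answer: c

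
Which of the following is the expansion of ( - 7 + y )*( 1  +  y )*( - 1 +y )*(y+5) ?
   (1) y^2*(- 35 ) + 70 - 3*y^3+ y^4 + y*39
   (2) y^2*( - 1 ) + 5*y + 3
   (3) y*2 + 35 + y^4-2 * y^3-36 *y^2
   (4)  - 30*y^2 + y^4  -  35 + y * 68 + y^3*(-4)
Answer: 3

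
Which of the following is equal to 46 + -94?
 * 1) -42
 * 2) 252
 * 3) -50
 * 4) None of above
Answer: 4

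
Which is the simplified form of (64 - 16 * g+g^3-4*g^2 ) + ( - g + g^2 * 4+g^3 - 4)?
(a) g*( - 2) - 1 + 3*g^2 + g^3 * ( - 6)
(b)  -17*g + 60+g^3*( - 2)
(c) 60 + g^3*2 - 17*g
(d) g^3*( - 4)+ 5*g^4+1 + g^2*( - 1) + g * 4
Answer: c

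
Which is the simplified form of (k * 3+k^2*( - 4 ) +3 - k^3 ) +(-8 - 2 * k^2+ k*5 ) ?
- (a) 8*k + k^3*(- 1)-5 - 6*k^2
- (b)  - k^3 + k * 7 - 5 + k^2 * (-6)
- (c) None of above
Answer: a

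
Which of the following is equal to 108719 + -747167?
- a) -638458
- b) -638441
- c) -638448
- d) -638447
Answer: c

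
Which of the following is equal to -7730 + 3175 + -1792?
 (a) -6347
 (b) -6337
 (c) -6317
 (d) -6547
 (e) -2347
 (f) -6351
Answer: a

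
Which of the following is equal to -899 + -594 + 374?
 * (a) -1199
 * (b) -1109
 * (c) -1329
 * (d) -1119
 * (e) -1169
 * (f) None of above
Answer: d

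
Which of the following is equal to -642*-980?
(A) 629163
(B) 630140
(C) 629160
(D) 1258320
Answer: C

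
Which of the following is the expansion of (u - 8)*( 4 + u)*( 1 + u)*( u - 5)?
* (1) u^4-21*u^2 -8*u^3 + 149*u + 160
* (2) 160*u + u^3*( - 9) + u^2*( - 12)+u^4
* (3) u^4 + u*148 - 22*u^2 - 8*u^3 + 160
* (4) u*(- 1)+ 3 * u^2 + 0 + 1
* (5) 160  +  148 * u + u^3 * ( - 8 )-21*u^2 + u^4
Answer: 5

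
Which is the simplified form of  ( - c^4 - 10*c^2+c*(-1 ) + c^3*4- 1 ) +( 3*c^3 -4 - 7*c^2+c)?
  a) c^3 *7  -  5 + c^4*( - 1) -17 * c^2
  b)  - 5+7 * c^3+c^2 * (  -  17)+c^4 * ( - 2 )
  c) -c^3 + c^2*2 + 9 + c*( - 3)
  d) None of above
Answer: a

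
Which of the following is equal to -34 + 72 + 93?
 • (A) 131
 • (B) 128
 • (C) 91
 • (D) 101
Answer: A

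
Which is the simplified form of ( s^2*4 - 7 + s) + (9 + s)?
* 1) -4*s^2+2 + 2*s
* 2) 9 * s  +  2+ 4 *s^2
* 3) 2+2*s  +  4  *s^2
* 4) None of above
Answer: 3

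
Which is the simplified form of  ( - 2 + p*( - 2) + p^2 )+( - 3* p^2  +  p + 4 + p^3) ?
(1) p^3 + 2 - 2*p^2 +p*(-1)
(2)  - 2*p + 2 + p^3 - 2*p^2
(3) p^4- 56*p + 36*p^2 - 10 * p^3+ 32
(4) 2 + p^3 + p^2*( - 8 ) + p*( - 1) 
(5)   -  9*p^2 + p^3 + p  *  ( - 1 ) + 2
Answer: 1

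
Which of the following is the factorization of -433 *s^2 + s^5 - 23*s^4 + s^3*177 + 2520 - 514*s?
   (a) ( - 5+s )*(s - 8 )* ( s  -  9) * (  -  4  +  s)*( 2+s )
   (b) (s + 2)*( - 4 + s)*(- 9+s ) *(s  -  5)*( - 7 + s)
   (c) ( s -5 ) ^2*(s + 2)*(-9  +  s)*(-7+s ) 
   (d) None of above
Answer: b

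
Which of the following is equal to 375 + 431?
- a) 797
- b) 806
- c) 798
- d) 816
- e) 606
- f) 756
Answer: b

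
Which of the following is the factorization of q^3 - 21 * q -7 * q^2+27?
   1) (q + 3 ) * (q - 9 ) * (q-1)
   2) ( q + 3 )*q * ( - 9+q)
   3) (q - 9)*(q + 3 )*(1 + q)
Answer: 1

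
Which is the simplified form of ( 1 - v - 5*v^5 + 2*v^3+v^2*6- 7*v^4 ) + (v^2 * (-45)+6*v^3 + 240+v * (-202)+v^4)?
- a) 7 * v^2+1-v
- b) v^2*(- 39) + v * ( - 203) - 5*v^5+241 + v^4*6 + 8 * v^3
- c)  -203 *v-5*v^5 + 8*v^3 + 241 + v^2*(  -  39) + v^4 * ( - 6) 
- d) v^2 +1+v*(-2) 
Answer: c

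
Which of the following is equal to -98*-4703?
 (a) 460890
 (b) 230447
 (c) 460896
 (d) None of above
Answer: d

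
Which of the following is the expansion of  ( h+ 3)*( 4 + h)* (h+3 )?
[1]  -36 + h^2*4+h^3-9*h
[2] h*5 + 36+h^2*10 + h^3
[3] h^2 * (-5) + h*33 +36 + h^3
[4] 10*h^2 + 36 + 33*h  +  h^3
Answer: 4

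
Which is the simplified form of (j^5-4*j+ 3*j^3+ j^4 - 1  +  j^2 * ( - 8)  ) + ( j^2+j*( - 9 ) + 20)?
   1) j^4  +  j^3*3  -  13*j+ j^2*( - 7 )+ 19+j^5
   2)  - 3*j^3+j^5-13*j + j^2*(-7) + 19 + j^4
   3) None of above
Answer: 1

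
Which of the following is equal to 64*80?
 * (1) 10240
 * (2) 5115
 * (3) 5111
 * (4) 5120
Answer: 4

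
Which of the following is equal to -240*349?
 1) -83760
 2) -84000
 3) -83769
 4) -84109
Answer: 1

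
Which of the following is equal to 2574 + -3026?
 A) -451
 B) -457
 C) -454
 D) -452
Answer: D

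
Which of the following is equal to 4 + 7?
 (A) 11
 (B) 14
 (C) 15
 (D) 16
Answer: A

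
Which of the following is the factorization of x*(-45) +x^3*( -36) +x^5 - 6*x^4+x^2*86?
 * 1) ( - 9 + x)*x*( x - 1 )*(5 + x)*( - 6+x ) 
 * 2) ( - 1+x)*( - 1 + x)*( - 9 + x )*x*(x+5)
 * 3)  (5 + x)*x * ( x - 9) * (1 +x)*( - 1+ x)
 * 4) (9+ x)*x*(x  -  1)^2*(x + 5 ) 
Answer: 2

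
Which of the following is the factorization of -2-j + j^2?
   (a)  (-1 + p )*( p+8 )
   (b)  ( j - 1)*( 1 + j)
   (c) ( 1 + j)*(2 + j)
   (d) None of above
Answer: d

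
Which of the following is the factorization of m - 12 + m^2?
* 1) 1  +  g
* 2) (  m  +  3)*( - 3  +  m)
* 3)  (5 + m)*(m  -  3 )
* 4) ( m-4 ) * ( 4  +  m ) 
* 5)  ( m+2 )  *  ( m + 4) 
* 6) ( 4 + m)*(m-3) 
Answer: 6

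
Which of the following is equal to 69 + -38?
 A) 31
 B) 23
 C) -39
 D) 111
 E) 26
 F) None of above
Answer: A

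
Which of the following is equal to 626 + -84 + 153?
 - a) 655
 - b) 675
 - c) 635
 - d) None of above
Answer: d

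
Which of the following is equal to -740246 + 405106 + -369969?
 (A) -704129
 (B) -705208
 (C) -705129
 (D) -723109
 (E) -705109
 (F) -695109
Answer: E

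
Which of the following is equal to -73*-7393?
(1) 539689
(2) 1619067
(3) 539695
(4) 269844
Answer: 1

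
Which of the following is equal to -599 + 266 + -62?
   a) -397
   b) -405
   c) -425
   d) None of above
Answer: d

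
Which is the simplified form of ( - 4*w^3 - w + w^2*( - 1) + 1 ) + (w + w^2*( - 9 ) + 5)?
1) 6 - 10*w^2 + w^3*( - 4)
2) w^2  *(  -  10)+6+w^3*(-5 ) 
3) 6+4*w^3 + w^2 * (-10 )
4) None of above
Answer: 1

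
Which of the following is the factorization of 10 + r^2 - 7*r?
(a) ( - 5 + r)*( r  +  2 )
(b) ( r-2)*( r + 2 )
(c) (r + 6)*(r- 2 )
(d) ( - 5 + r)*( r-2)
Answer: d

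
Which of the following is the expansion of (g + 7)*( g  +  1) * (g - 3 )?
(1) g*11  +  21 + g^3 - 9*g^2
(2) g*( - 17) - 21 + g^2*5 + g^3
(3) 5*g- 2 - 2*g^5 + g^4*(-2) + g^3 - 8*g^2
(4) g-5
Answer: 2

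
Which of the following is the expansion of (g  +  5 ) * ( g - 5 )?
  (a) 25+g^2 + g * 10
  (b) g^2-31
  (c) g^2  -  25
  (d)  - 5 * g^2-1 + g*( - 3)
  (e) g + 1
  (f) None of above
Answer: c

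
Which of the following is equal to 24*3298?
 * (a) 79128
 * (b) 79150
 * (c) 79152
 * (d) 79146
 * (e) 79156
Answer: c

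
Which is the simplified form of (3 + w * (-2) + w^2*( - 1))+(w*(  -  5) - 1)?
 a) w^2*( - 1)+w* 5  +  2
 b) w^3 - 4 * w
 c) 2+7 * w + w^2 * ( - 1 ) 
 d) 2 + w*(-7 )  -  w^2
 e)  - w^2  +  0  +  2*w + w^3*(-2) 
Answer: d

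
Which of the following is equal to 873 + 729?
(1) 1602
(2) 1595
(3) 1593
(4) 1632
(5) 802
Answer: 1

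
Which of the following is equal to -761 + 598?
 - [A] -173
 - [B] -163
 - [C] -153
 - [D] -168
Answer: B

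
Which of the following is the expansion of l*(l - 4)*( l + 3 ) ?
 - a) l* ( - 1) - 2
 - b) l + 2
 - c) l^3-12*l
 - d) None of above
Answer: d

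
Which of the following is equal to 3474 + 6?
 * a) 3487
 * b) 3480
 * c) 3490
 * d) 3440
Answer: b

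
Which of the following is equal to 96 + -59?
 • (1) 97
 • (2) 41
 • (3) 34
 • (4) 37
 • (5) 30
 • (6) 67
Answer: 4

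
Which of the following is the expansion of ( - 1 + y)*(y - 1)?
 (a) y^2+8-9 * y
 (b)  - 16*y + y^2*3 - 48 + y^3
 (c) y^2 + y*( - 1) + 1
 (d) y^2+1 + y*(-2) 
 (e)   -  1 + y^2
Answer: d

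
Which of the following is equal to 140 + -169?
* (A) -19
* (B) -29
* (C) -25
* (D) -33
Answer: B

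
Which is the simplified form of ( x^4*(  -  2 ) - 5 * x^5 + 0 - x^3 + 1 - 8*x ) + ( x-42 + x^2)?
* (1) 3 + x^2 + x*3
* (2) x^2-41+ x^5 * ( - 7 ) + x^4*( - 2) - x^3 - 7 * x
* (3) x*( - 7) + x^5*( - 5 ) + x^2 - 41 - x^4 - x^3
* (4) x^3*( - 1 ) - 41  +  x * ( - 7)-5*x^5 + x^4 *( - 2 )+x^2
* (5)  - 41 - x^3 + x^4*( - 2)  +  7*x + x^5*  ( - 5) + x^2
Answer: 4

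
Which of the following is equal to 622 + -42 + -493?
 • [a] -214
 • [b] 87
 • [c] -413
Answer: b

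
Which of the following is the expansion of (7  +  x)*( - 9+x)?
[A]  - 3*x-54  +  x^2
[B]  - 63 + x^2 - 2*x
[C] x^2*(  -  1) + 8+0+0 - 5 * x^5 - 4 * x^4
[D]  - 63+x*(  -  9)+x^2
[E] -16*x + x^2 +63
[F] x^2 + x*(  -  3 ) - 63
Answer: B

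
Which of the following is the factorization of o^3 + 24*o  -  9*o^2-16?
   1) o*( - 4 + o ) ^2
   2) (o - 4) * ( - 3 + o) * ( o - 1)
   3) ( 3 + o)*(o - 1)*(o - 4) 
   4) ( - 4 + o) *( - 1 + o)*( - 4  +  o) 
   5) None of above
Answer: 4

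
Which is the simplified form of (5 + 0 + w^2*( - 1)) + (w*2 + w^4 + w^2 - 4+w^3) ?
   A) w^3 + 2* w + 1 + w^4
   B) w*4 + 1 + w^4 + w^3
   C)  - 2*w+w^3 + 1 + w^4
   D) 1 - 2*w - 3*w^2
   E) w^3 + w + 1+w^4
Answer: A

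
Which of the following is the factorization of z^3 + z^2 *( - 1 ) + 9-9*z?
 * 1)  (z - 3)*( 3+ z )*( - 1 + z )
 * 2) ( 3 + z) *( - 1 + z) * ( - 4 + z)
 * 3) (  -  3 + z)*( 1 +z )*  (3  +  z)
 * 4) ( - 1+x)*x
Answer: 1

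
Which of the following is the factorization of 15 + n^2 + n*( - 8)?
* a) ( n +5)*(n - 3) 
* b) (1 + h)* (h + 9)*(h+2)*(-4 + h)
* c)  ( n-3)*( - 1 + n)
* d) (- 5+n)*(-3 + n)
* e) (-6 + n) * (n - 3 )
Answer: d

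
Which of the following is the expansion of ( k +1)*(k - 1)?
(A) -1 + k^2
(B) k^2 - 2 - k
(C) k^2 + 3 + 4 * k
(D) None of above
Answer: A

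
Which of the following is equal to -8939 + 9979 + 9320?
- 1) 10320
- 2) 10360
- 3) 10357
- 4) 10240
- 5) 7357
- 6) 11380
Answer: 2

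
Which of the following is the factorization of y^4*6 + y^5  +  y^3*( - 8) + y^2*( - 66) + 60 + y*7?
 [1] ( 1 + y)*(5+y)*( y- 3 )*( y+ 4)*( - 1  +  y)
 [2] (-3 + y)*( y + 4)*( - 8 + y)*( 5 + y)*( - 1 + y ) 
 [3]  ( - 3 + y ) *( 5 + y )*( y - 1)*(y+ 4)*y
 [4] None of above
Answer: 1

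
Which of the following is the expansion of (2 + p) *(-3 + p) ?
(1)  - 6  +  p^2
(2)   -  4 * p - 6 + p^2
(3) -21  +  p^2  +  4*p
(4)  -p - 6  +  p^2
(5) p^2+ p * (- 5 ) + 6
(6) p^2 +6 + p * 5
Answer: 4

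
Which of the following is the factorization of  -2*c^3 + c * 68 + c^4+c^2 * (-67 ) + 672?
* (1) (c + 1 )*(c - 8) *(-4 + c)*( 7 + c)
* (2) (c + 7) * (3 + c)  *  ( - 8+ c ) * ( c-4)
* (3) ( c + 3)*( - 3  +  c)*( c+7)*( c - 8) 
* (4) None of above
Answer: 2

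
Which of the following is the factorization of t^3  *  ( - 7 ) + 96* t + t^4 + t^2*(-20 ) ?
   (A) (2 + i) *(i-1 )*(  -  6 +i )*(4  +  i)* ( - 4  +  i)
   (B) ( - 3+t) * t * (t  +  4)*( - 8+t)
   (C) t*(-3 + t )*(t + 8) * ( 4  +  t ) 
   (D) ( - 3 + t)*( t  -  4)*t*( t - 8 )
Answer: B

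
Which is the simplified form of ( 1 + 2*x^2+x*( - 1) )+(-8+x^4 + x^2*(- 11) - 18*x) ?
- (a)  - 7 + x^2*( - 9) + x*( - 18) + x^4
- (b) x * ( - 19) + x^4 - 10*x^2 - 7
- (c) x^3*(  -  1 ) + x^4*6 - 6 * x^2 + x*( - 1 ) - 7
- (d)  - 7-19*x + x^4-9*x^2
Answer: d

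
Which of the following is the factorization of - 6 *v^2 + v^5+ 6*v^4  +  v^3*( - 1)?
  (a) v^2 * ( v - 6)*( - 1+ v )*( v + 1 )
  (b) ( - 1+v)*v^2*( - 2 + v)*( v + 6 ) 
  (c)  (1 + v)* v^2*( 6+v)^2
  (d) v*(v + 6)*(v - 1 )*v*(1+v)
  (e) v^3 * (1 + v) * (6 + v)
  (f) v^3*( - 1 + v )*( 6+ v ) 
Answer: d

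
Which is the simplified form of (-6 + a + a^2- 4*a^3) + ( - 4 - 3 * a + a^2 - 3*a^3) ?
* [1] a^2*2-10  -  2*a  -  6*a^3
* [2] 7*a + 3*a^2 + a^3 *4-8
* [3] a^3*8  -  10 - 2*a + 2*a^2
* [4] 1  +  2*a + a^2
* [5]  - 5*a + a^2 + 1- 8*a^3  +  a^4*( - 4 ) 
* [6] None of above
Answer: 6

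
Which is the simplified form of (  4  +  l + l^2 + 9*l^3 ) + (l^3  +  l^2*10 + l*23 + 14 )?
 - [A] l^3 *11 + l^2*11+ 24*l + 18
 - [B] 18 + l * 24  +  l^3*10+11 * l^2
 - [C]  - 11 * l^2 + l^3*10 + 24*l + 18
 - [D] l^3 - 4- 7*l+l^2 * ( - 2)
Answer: B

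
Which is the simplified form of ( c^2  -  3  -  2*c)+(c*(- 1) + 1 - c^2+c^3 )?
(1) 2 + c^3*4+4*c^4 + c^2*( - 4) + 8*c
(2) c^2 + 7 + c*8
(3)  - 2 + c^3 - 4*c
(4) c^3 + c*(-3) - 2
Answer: 4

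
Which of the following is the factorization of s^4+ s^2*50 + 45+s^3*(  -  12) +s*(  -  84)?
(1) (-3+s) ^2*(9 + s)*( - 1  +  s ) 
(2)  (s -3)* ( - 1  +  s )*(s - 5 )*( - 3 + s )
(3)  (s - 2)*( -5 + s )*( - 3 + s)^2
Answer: 2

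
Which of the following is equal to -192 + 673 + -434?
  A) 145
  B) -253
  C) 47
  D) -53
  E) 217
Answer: C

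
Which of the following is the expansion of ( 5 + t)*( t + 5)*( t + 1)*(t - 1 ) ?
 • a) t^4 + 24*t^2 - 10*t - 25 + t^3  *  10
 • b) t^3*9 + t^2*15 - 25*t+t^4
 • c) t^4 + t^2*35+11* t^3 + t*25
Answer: a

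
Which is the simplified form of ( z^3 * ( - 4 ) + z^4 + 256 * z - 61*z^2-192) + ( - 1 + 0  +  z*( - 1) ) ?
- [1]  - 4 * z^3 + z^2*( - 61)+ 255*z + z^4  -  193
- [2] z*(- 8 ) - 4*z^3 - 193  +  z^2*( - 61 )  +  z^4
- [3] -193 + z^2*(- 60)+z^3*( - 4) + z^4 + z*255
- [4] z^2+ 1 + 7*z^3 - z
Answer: 1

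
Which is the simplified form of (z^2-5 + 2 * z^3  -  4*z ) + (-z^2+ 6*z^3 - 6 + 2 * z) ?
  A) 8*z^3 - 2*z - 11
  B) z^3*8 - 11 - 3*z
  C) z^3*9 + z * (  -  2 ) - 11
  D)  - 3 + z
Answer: A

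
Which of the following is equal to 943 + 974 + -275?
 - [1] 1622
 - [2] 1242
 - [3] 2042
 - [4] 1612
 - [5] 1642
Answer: 5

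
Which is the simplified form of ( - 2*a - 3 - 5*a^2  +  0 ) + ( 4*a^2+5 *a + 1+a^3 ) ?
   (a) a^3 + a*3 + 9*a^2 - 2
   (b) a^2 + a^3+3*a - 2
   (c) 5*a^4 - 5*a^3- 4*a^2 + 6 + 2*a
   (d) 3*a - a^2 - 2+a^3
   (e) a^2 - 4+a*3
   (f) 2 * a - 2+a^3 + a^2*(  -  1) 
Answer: d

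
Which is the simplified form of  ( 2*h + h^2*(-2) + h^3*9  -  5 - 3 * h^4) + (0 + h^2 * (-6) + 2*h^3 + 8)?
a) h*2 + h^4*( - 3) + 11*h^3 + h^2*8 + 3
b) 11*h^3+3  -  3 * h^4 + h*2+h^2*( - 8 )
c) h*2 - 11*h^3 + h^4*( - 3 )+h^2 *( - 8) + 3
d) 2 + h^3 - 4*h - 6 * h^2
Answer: b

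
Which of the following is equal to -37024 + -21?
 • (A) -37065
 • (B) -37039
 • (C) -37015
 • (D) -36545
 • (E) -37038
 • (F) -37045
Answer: F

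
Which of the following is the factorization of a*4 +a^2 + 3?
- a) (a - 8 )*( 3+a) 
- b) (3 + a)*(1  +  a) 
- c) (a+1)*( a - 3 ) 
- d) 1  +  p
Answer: b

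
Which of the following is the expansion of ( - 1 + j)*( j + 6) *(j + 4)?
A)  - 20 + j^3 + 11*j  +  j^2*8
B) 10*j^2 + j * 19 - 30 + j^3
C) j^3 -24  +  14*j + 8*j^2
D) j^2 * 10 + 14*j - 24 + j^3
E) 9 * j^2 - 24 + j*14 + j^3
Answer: E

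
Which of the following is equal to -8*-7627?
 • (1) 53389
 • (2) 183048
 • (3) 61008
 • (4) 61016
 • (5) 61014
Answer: 4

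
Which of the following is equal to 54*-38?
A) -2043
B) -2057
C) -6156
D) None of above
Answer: D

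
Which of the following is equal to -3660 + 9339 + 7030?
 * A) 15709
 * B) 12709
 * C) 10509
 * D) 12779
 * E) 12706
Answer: B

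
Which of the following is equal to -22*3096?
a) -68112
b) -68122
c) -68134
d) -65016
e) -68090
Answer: a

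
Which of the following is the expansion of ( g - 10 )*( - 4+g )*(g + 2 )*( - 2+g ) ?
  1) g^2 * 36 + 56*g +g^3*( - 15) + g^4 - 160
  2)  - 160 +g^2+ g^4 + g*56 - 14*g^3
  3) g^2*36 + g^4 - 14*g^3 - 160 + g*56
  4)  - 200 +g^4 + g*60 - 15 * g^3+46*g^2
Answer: 3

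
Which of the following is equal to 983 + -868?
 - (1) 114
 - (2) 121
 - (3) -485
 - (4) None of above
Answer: 4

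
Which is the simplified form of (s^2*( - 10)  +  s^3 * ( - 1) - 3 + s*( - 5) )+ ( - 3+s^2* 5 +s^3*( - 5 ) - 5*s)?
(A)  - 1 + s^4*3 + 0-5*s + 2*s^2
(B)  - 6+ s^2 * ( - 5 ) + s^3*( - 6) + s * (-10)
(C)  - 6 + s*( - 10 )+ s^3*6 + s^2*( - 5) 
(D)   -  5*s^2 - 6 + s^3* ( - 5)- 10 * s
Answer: B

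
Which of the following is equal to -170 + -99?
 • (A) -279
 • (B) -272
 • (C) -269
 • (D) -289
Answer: C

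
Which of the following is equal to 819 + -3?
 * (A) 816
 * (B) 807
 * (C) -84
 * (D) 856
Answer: A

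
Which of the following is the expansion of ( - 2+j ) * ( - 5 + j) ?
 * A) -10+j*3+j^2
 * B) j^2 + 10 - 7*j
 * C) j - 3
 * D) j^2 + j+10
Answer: B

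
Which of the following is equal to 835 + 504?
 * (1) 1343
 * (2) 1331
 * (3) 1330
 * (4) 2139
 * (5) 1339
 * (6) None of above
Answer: 5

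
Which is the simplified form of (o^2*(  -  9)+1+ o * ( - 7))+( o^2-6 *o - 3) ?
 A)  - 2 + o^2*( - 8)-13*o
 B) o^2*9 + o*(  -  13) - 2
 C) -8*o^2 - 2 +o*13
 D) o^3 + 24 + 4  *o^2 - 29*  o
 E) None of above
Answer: A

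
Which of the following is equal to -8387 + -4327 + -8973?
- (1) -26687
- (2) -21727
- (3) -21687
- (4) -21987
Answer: 3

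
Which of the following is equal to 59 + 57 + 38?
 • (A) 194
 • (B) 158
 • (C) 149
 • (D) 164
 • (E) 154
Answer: E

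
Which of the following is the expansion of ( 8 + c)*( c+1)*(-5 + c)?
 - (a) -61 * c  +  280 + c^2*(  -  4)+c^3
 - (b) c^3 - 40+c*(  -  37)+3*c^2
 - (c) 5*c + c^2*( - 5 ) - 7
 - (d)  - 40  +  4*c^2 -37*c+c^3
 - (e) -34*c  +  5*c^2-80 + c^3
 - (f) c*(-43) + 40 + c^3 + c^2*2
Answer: d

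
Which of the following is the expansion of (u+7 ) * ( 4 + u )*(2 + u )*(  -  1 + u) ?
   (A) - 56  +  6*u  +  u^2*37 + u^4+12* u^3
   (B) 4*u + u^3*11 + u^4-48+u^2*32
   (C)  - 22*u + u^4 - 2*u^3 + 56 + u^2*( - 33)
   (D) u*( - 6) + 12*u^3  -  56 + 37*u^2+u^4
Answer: A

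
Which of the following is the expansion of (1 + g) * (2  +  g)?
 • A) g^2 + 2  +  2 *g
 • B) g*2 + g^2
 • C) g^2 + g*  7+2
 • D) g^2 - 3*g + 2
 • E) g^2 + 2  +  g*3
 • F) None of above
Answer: E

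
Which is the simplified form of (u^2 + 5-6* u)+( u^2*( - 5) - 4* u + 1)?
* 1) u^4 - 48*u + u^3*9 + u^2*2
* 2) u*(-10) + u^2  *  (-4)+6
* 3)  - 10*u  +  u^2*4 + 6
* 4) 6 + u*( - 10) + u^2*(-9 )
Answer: 2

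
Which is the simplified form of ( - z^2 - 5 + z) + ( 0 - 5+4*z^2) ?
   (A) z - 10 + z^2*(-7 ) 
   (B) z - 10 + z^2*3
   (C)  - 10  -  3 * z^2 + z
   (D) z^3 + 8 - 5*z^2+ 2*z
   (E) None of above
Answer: B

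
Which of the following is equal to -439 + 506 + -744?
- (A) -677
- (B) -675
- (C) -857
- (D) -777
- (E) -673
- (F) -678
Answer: A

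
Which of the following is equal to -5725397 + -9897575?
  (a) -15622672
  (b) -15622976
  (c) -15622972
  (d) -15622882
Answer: c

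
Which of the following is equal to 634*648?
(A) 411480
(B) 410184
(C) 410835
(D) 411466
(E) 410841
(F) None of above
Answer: F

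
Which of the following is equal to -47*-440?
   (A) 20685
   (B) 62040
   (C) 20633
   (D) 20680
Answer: D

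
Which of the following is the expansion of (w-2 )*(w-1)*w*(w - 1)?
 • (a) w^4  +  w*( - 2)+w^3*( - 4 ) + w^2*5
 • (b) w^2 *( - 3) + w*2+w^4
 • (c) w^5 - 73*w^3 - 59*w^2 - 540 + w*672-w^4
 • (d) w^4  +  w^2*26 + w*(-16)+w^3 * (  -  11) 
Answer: a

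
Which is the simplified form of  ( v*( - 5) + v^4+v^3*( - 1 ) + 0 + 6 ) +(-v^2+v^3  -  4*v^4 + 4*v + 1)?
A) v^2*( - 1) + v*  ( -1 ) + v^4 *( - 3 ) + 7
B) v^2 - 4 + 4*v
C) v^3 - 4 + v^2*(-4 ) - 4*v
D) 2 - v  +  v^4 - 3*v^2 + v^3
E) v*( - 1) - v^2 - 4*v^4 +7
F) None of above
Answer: A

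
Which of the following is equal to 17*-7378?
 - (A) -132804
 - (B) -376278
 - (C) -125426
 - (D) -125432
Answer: C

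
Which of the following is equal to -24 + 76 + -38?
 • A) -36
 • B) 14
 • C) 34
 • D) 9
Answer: B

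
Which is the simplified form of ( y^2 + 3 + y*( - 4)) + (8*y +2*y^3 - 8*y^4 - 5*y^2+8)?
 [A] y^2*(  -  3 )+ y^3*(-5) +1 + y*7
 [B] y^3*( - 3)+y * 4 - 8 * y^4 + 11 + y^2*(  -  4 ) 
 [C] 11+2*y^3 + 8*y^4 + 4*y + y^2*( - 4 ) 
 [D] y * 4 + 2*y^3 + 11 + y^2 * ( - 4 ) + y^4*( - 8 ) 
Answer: D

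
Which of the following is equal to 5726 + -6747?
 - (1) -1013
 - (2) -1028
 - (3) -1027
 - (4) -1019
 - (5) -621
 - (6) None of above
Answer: 6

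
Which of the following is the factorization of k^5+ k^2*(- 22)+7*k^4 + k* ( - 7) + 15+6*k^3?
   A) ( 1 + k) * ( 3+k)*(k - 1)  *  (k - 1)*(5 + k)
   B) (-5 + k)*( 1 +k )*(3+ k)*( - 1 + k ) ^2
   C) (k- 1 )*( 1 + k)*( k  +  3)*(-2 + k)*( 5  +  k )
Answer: A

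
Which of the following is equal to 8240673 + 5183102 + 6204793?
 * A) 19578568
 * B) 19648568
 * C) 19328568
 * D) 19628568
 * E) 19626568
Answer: D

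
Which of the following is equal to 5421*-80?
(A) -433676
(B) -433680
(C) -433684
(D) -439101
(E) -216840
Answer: B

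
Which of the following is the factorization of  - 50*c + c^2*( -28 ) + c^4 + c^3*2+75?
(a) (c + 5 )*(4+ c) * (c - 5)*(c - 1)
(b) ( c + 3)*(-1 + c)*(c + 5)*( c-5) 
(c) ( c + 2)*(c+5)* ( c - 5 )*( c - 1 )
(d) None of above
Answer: b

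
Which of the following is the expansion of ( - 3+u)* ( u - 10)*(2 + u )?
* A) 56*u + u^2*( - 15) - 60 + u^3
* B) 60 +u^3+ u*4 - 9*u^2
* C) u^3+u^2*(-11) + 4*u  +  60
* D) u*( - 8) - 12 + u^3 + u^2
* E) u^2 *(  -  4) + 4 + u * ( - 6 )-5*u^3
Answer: C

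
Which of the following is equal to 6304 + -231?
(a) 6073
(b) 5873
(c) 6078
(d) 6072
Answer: a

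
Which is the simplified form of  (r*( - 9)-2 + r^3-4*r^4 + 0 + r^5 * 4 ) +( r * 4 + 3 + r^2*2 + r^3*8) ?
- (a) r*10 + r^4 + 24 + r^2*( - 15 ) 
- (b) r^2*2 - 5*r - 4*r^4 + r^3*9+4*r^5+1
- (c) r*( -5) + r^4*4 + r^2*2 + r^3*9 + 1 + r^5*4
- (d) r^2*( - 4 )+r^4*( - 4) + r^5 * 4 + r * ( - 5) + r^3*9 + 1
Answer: b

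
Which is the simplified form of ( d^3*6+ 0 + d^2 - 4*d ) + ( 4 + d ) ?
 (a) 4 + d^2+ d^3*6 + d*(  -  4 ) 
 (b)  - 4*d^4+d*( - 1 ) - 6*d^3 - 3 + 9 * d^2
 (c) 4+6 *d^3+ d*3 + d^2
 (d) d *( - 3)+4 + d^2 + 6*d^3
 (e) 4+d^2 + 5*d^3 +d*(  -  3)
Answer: d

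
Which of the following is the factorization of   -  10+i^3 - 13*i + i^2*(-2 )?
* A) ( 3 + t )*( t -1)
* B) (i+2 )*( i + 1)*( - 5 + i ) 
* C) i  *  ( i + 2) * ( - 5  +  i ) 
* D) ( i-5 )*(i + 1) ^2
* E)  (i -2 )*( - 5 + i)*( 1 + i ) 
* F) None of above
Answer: B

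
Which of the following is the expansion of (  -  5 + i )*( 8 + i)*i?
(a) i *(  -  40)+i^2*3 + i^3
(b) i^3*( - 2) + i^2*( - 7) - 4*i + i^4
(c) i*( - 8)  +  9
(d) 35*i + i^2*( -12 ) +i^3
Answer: a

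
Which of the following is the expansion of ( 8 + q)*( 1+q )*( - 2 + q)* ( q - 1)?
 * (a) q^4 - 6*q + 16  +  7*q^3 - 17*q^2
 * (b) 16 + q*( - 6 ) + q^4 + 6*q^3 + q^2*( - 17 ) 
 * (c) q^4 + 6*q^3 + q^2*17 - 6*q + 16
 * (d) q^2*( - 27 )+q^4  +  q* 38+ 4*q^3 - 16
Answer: b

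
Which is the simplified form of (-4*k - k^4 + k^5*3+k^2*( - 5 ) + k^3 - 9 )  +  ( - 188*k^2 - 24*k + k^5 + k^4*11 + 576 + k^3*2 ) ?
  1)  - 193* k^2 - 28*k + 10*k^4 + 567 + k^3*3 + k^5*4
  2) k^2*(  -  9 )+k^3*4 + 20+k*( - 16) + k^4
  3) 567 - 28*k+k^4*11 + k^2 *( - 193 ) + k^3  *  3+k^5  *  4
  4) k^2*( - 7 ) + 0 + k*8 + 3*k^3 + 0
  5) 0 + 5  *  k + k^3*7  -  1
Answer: 1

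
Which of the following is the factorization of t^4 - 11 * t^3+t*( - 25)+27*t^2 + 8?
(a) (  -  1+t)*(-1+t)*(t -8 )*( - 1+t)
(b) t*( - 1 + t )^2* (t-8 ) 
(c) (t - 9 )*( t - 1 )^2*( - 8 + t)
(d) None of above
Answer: a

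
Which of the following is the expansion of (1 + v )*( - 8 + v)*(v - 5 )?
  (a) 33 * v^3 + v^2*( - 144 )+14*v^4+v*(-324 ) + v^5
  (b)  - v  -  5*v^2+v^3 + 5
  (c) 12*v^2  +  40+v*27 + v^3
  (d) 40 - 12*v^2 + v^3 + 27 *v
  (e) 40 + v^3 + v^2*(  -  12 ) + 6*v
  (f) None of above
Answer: d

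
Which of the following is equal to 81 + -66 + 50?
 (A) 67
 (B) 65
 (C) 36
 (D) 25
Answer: B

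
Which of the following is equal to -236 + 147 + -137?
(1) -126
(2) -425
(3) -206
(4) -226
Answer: 4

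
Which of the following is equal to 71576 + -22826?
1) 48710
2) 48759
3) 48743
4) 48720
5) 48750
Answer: 5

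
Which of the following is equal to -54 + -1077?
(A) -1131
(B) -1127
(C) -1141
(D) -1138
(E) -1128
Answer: A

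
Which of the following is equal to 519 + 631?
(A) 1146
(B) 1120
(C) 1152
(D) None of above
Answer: D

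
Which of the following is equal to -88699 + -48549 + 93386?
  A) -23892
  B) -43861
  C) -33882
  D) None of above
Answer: D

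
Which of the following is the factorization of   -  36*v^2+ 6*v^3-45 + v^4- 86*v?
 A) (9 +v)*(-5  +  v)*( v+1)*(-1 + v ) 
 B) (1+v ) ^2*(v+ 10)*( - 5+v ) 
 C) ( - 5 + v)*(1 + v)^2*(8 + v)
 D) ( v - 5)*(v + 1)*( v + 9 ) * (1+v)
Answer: D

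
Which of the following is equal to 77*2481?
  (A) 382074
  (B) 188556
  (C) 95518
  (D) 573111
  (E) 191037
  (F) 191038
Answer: E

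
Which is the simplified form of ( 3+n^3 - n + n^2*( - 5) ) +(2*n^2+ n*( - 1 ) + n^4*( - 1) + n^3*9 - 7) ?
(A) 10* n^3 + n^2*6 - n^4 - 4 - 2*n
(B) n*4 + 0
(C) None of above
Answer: C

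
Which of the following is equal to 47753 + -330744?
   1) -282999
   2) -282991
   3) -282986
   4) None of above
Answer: 2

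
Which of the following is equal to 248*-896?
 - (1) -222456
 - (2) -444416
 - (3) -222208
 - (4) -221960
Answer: 3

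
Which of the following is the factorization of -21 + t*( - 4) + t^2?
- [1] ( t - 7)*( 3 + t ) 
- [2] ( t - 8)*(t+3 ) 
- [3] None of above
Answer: 1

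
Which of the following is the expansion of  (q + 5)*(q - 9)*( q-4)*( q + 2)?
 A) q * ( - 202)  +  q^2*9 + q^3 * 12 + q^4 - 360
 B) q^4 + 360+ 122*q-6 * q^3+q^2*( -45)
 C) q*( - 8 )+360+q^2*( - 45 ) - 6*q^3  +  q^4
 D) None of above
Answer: B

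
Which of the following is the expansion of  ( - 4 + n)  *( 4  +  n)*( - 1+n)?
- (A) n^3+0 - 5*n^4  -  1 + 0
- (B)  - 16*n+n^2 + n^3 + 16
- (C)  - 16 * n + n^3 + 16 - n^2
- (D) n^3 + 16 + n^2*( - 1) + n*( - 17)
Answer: C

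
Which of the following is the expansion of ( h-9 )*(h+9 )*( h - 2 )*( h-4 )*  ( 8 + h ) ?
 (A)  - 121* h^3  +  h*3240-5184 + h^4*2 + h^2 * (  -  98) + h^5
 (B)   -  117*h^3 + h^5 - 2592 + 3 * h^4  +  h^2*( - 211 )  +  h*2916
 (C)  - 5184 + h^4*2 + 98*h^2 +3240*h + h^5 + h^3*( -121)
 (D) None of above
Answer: A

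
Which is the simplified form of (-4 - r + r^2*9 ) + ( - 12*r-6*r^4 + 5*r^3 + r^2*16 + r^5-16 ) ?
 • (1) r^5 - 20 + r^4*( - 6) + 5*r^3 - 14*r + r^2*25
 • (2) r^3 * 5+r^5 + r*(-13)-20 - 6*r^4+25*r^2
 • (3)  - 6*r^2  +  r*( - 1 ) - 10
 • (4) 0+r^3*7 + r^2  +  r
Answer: 2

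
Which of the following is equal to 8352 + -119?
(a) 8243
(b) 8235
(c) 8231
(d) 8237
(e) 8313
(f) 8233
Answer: f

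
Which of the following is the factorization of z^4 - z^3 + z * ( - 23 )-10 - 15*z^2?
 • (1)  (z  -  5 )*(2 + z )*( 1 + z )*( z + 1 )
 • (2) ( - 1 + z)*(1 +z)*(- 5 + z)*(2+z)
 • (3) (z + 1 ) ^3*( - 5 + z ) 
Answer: 1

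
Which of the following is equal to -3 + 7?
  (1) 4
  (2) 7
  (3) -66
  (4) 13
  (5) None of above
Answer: 1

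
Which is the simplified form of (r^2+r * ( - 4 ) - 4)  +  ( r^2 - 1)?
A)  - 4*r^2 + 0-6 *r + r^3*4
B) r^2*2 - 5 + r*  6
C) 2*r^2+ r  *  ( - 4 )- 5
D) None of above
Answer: C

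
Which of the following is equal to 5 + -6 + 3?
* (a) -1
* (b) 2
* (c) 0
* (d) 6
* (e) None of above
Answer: b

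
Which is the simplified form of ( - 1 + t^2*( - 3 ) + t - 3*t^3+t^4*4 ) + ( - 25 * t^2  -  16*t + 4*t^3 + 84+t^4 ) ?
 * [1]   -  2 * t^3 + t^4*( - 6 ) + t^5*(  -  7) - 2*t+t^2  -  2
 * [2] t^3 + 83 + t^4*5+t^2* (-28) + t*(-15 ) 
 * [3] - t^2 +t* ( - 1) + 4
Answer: 2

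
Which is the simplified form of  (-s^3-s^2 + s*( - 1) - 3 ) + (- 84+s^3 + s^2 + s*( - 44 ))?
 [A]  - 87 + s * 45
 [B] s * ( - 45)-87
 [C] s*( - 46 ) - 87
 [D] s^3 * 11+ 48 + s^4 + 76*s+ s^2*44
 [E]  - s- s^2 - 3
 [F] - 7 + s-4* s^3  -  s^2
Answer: B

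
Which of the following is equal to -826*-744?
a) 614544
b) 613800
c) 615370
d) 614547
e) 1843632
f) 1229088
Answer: a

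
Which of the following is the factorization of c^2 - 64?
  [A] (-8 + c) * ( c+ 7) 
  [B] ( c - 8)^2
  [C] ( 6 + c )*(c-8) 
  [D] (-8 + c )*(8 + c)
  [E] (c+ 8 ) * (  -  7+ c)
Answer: D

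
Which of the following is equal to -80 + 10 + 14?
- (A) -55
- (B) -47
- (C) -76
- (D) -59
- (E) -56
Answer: E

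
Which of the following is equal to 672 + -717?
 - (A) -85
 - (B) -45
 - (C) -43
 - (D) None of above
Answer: B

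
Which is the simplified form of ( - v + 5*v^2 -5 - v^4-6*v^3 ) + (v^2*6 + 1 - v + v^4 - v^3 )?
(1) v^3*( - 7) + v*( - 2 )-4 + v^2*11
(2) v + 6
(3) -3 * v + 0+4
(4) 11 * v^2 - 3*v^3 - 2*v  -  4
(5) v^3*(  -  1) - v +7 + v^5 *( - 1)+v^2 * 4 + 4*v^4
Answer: 1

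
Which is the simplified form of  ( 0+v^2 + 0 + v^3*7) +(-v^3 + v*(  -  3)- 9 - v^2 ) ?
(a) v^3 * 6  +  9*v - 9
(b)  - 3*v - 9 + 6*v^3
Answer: b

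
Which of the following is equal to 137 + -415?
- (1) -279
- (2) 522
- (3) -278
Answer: 3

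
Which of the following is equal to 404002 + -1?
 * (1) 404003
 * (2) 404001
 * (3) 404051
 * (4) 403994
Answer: 2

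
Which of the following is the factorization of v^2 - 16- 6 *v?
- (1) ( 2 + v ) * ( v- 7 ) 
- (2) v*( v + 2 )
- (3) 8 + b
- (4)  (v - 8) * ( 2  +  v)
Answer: 4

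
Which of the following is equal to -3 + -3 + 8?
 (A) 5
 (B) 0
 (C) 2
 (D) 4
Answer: C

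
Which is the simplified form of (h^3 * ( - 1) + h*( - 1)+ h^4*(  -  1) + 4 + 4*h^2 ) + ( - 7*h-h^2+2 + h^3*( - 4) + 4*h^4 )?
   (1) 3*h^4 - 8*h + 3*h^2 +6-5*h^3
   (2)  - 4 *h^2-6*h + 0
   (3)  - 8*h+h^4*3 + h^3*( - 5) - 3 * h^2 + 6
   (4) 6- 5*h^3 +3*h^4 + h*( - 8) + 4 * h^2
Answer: 1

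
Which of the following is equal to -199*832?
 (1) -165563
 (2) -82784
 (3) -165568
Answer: 3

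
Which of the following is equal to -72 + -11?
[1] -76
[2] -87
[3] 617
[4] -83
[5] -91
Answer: 4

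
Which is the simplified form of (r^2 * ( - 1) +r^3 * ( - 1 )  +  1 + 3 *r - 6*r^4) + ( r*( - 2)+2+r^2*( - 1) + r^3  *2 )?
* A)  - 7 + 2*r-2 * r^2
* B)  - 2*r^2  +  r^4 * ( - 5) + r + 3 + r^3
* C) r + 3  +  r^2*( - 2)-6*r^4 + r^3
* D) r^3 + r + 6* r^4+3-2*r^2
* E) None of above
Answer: C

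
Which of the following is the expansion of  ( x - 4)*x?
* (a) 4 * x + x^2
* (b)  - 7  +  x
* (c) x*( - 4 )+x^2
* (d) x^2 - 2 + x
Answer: c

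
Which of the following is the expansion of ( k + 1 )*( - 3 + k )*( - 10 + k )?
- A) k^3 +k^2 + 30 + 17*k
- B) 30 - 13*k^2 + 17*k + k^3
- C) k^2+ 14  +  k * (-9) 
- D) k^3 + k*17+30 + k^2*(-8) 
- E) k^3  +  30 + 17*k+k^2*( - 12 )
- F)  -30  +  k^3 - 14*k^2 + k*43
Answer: E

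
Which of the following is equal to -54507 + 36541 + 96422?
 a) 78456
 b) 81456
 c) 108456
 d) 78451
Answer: a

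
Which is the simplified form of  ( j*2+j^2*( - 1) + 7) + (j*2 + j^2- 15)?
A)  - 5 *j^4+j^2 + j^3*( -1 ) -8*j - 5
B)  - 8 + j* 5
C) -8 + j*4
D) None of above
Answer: C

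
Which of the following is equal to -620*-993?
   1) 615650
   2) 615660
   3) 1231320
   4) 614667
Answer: 2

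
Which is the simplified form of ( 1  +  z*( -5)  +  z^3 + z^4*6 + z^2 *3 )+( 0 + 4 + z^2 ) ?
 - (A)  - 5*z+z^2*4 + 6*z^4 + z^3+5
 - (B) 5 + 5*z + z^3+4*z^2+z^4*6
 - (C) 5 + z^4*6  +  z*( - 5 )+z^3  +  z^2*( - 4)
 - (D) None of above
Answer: A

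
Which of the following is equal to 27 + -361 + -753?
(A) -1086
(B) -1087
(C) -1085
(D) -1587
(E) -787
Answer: B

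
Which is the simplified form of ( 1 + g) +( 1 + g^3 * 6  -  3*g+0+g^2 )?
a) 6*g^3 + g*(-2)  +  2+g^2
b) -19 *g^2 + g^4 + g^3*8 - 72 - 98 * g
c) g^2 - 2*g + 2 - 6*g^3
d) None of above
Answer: a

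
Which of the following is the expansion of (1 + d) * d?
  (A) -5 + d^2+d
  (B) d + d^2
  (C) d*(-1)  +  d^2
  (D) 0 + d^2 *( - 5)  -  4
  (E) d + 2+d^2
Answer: B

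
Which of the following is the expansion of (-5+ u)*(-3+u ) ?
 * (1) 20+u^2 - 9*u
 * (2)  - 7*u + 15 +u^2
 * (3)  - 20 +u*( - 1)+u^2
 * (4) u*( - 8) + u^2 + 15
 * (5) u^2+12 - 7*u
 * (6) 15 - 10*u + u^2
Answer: 4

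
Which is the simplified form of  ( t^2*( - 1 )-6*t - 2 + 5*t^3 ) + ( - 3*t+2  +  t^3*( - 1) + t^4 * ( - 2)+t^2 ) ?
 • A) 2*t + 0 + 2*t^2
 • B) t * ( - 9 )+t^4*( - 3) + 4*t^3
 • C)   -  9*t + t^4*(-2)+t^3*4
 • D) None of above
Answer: C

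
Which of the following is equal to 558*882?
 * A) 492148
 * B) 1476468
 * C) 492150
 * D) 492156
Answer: D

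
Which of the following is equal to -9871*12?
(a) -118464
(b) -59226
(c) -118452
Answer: c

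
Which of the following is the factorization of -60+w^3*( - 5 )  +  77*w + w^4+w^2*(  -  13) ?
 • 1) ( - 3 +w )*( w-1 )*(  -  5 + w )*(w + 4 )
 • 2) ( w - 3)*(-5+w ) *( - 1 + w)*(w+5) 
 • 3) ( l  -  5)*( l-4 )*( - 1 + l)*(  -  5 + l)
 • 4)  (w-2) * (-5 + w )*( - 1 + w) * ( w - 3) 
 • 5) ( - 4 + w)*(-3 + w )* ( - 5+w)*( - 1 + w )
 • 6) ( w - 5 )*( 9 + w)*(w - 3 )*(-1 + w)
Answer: 1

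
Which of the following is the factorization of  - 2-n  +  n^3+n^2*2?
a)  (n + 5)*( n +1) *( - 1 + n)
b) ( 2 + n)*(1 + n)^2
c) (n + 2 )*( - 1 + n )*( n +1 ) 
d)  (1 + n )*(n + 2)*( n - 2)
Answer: c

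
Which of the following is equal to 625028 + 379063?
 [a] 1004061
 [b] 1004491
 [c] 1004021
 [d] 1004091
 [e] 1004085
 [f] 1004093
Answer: d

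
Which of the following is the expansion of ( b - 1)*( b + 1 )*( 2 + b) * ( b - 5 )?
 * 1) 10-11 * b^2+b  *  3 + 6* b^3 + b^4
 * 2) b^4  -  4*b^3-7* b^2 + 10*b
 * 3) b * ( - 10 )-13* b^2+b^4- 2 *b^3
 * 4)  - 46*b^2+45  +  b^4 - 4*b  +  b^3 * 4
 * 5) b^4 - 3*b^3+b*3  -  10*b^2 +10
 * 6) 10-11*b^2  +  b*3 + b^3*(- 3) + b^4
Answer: 6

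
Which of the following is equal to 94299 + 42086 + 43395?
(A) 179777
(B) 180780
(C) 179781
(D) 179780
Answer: D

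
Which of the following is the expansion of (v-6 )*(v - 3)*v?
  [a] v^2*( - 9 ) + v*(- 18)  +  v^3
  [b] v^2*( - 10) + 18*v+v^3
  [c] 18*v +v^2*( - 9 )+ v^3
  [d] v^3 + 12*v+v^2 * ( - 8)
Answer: c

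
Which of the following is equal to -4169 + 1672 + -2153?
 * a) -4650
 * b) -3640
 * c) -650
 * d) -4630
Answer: a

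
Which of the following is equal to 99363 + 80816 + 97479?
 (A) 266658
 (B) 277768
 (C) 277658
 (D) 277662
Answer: C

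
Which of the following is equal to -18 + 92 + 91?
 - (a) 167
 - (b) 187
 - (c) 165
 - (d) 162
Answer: c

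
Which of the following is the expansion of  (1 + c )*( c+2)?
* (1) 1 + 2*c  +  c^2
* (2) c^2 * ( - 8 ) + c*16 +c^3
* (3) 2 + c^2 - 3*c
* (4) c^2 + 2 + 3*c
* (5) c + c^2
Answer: 4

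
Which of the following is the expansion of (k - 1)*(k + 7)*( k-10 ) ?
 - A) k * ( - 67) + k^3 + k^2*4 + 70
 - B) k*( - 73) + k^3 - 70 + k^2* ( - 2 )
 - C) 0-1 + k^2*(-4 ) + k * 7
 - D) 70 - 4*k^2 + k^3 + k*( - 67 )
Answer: D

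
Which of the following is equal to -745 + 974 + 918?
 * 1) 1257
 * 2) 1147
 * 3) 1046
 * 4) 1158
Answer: 2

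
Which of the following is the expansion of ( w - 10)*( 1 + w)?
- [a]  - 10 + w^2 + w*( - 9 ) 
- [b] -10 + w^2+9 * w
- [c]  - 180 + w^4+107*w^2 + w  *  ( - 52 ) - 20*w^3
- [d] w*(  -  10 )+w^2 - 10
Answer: a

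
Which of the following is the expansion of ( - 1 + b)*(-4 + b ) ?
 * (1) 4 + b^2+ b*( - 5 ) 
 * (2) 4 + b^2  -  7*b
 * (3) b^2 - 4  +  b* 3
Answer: 1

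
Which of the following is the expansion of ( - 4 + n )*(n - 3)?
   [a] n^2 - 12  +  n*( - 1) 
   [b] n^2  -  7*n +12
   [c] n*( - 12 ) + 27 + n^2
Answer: b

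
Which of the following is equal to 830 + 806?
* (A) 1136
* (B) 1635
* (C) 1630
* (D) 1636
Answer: D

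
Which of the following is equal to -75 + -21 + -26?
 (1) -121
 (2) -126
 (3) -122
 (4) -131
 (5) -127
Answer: 3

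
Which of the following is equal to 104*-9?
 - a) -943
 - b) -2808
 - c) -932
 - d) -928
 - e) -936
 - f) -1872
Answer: e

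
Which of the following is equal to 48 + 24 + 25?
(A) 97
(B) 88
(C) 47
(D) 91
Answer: A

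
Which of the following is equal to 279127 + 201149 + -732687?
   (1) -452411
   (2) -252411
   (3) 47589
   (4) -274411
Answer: 2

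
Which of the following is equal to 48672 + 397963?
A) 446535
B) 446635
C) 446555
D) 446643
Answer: B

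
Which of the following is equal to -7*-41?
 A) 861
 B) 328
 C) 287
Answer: C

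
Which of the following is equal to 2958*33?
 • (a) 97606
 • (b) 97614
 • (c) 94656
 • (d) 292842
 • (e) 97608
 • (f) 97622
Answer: b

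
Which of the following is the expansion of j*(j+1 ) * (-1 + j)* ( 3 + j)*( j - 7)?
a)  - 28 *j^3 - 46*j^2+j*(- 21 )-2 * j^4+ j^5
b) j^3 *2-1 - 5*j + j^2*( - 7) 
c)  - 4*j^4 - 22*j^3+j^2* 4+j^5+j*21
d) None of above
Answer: c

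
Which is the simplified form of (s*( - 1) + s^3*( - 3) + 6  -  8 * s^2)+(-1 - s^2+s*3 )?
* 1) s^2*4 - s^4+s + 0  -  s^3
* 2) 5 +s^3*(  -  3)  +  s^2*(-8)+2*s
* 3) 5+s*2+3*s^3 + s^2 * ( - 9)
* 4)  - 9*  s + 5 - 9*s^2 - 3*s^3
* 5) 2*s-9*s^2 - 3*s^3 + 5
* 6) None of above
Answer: 5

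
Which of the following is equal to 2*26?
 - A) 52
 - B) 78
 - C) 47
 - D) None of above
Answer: A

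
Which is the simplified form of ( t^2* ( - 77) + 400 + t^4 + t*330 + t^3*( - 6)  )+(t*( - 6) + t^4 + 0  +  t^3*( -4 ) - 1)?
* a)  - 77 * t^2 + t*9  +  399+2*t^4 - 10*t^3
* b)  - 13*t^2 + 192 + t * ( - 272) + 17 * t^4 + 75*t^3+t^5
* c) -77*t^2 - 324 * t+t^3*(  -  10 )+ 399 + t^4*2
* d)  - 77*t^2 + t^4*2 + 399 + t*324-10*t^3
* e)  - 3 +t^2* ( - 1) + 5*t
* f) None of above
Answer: d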